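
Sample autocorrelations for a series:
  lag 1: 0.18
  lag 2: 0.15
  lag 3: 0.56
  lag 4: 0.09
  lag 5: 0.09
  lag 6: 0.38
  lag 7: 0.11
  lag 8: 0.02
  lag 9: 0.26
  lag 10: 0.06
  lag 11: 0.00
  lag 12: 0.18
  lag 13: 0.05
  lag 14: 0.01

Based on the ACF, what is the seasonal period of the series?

The largest autocorrelation is r_3 = 0.56, with weaker echoes at lags 6 (0.38) and 9 (0.26); the remaining lags stay at or below 0.18.
The dominant spike at lag 3 indicates a seasonal period of 3.

3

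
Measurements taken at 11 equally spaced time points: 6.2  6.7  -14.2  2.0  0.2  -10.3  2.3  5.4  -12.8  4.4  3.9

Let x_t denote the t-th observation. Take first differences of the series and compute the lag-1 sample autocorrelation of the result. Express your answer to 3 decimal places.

First differences Δx: 0.5, -20.9, 16.2, -1.8, -10.5, 12.6, 3.1, -18.2, 17.2, -0.5
Mean of differences = -0.2300
Numerator Σ(Δx_t−Δx̄)(Δx_{t+1}−Δx̄) = -831.1719
Denominator Σ(Δx_t−Δx̄)² = 1608.1610
r_1(Δx) = -831.1719 / 1608.1610 = -0.517

-0.517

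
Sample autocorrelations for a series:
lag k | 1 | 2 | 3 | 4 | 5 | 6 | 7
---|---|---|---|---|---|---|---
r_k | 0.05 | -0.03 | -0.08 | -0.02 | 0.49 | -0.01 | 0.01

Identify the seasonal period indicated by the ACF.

The largest autocorrelation is r_5 = 0.49; the remaining lags stay at or below 0.05.
The dominant spike at lag 5 indicates a seasonal period of 5.

5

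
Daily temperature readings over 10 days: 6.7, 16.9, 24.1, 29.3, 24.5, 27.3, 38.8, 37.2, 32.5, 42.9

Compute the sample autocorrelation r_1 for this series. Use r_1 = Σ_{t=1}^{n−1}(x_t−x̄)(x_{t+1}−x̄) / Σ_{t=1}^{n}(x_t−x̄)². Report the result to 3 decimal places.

0.450

Mean x̄ = (6.7 + 16.9 + 24.1 + 29.3 + 24.5 + 27.3 + 38.8 + 37.2 + 32.5 + 42.9)/10 = 28.0200
Numerator Σ_{t=1}^{9}(x_t−x̄)(x_{t+1}−x̄) = 472.6676
Denominator Σ(x_t−x̄)² = 1050.0760
r_1 = 472.6676 / 1050.0760 = 0.450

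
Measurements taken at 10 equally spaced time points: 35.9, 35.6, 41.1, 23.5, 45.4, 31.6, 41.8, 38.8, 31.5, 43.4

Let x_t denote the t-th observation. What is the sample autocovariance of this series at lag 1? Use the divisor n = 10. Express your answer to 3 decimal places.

Mean x̄ = (35.9 + 35.6 + 41.1 + 23.5 + 45.4 + 31.6 + 41.8 + 38.8 + 31.5 + 43.4)/10 = 36.8600
Σ_{t=1}^{9}(x_t−x̄)(x_{t+1}−x̄) = -281.6476
γ_1 = -281.6476 / 10 = -28.165

-28.165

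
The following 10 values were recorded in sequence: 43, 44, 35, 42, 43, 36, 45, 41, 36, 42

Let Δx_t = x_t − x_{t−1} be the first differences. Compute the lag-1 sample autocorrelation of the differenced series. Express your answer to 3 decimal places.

-0.537

First differences Δx: 1, -9, 7, 1, -7, 9, -4, -5, 6
Mean of differences = -0.1111
Numerator Σ(Δx_t−Δx̄)(Δx_{t+1}−Δx̄) = -181.9012
Denominator Σ(Δx_t−Δx̄)² = 338.8889
r_1(Δx) = -181.9012 / 338.8889 = -0.537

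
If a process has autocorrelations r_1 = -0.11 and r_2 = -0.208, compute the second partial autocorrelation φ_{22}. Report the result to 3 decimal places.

φ_{22} = (r_2 − r_1²) / (1 − r_1²)
r_1² = (-0.11)² = 0.0121
Numerator = -0.208 − 0.0121 = -0.2201; denominator = 1 − 0.0121 = 0.9879
φ_{22} = -0.2201 / 0.9879 = -0.223

-0.223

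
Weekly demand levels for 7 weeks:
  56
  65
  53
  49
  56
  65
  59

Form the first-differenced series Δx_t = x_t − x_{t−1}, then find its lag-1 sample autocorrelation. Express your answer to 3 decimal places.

First differences Δx: 9, -12, -4, 7, 9, -6
Mean of differences = 0.5000
Numerator Σ(Δx_t−Δx̄)(Δx_{t+1}−Δx̄) = -79.2500
Denominator Σ(Δx_t−Δx̄)² = 405.5000
r_1(Δx) = -79.2500 / 405.5000 = -0.195

-0.195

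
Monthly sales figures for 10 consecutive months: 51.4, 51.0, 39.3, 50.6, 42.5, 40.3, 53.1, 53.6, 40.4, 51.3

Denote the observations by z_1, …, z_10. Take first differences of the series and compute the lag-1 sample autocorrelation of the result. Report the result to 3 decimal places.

-0.472

First differences Δz: -0.4, -11.7, 11.3, -8.1, -2.2, 12.8, 0.5, -13.2, 10.9
Mean of differences = -0.0111
Numerator Σ(Δz_t−Δz̄)(Δz_{t+1}−Δz̄) = -373.5979
Denominator Σ(Δz_t−Δz̄)² = 792.3289
r_1(Δz) = -373.5979 / 792.3289 = -0.472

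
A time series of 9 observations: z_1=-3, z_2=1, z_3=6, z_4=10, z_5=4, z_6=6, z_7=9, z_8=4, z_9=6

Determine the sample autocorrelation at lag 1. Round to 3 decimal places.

Mean z̄ = (-3 + 1 + 6 + 10 + 4 + 6 + 9 + 4 + 6)/9 = 4.7778
Numerator Σ_{t=1}^{8}(z_t−z̄)(z_{t+1}−z̄) = 27.0617
Denominator Σ(z_t−z̄)² = 125.5556
r_1 = 27.0617 / 125.5556 = 0.216

0.216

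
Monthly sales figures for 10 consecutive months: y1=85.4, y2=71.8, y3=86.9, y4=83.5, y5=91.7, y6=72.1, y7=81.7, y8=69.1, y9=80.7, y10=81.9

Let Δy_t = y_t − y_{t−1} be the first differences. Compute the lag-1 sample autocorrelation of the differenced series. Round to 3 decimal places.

-0.700

First differences Δy: -13.6, 15.1, -3.4, 8.2, -19.6, 9.6, -12.6, 11.6, 1.2
Mean of differences = -0.3889
Numerator Σ(Δy_t−Δȳ)(Δy_{t+1}−Δȳ) = -883.3501
Denominator Σ(Δy_t−Δȳ)² = 1261.4889
r_1(Δy) = -883.3501 / 1261.4889 = -0.700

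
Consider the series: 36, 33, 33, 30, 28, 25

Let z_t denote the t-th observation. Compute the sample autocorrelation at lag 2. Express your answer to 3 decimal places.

0.103

Mean z̄ = (36 + 33 + 33 + 30 + 28 + 25)/6 = 30.8333
Deviations from mean: 5.1667, 2.1667, 2.1667, -0.8333, -2.8333, -5.8333
Σ(z_t−z̄)(z_{t+2}−z̄) = (11.1944) + (-1.8056) + (-6.1389) + (4.8611) = 8.1111
Denominator Σ(z_t−z̄)² = 78.8333
r_2 = 8.1111 / 78.8333 = 0.103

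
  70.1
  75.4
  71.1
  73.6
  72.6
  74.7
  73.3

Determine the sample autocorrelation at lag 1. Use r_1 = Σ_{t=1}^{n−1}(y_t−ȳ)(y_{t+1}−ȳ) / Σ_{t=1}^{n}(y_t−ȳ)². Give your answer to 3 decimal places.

Mean ȳ = (70.1 + 75.4 + 71.1 + 73.6 + 72.6 + 74.7 + 73.3)/7 = 72.9714
Deviations from mean: -2.8714, 2.4286, -1.8714, 0.6286, -0.3714, 1.7286, 0.3286
Σ(y_t−ȳ)(y_{t+1}−ȳ) = (-6.9735) + (-4.5449) + (-1.1763) + (-0.2335) + (-0.6420) + (0.5680) = -13.0022
Denominator Σ(y_t−ȳ)² = 21.2743
r_1 = -13.0022 / 21.2743 = -0.611

-0.611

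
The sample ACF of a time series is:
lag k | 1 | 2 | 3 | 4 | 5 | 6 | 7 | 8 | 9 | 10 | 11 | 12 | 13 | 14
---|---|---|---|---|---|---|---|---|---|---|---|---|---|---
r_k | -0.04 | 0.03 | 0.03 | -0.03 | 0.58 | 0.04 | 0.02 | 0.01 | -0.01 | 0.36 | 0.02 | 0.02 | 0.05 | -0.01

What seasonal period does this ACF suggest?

The largest autocorrelation is r_5 = 0.58, with a weaker echo at lag 10 (0.36); the remaining lags stay at or below 0.05.
The dominant spike at lag 5 indicates a seasonal period of 5.

5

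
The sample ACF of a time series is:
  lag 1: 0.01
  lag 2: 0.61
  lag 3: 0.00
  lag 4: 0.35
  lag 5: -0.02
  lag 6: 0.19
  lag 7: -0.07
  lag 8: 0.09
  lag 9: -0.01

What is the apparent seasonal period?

The largest autocorrelation is r_2 = 0.61, with weaker echoes at lags 4 (0.35) and 6 (0.19); the remaining lags stay at or below 0.09.
The dominant spike at lag 2 indicates a seasonal period of 2.

2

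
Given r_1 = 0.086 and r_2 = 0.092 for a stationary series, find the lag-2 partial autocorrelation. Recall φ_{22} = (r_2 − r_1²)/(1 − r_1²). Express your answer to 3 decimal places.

φ_{22} = (r_2 − r_1²) / (1 − r_1²)
r_1² = (0.086)² = 0.007396
Numerator = 0.092 − 0.0074 = 0.0846; denominator = 1 − 0.0074 = 0.9926
φ_{22} = 0.0846 / 0.9926 = 0.085

0.085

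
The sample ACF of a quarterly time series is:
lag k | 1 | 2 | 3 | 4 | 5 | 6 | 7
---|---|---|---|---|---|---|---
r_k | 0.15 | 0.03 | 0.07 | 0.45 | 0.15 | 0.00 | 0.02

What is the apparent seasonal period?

The largest autocorrelation is r_4 = 0.45; the remaining lags stay at or below 0.15.
The dominant spike at lag 4 indicates a seasonal period of 4.

4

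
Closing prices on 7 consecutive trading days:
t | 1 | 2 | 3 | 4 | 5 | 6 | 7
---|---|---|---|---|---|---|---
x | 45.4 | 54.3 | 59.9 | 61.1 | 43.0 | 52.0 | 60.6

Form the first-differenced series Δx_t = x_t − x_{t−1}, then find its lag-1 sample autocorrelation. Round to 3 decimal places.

First differences Δx: 8.9, 5.6, 1.2, -18.1, 9.0, 8.6
Mean of differences = 2.5333
Numerator Σ(Δx_t−Δx̄)(Δx_{t+1}−Δx̄) = -51.2511
Denominator Σ(Δx_t−Δx̄)² = 556.0733
r_1(Δx) = -51.2511 / 556.0733 = -0.092

-0.092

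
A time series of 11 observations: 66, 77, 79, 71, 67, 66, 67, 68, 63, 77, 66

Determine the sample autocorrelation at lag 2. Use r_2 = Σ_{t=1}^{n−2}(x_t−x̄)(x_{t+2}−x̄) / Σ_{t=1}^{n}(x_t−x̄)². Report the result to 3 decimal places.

-0.036

Mean x̄ = (66 + 77 + 79 + 71 + 67 + 66 + 67 + 68 + 63 + 77 + 66)/11 = 69.7273
Numerator Σ_{t=1}^{9}(x_t−x̄)(x_{t+2}−x̄) = -10.6033
Denominator Σ(x_t−x̄)² = 298.1818
r_2 = -10.6033 / 298.1818 = -0.036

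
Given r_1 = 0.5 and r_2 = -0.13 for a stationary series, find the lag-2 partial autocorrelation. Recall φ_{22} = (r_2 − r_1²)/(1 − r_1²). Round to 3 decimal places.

φ_{22} = (r_2 − r_1²) / (1 − r_1²)
r_1² = (0.5)² = 0.25
Numerator = -0.13 − 0.2500 = -0.3800; denominator = 1 − 0.2500 = 0.7500
φ_{22} = -0.3800 / 0.7500 = -0.507

-0.507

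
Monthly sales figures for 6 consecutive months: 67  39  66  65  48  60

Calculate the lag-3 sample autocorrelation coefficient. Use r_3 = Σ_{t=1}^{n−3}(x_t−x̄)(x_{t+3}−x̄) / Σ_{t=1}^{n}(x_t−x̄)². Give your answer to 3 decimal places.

0.408

Mean x̄ = (67 + 39 + 66 + 65 + 48 + 60)/6 = 57.5000
Deviations from mean: 9.5000, -18.5000, 8.5000, 7.5000, -9.5000, 2.5000
Numerator Σ_{t=1}^{3}(x_t−x̄)(x_{t+3}−x̄) = 268.2500
Denominator Σ(x_t−x̄)² = 657.5000
r_3 = 268.2500 / 657.5000 = 0.408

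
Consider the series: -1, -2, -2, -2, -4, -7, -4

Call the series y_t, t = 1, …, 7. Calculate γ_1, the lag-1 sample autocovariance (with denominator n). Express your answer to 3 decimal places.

Mean ȳ = (-1 − 2 − 2 − 2 − 4 − 7 − 4)/7 = -3.1429
Deviations: 2.1429, 1.1429, 1.1429, 1.1429, -0.8571, -3.8571, -0.8571
Σ_{t=1}^{6}(y_t−ȳ)(y_{t+1}−ȳ) = 10.6939
γ_1 = 10.6939 / 7 = 1.528

1.528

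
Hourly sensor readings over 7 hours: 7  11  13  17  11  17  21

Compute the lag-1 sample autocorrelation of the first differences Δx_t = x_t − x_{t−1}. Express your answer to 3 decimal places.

-0.432

First differences Δx: 4, 2, 4, -6, 6, 4
Mean of differences = 2.3333
Numerator Σ(Δx_t−Δx̄)(Δx_{t+1}−Δx̄) = -39.4444
Denominator Σ(Δx_t−Δx̄)² = 91.3333
r_1(Δx) = -39.4444 / 91.3333 = -0.432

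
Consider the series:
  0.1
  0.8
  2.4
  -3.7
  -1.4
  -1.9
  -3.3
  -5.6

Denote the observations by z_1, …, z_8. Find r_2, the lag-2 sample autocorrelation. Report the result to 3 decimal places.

Mean z̄ = (0.1 + 0.8 + 2.4 − 3.7 − 1.4 − 1.9 − 3.3 − 5.6)/8 = -1.5750
Numerator Σ_{t=1}^{6}(z_t−z̄)(z_{t+2}−z̄) = 4.0038
Denominator Σ(z_t−z̄)² = 48.0750
r_2 = 4.0038 / 48.0750 = 0.083

0.083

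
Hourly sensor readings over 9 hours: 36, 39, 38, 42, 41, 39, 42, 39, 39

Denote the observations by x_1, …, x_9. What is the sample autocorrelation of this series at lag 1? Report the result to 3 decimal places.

-0.010

Mean x̄ = (36 + 39 + 38 + 42 + 41 + 39 + 42 + 39 + 39)/9 = 39.4444
Numerator Σ_{t=1}^{8}(x_t−x̄)(x_{t+1}−x̄) = -0.3086
Denominator Σ(x_t−x̄)² = 30.2222
r_1 = -0.3086 / 30.2222 = -0.010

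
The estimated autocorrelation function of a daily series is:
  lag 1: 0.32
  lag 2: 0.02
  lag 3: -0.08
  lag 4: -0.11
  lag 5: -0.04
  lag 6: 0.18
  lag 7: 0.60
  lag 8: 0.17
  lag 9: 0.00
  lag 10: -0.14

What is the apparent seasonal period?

The largest autocorrelation is r_7 = 0.60; the remaining lags stay at or below 0.32. The elevated value at lag 1 (0.32), dropping to 0.02 at lag 2, reflects decaying short-term dependence rather than seasonality.
The dominant spike at lag 7 indicates a seasonal period of 7.

7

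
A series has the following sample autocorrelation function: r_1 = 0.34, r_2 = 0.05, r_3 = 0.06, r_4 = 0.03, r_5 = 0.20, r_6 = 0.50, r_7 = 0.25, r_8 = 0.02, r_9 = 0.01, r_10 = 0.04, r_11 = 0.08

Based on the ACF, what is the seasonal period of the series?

6

The largest autocorrelation is r_6 = 0.50; the remaining lags stay at or below 0.34. The elevated value at lag 1 (0.34), dropping to 0.05 at lag 2, reflects decaying short-term dependence rather than seasonality.
The dominant spike at lag 6 indicates a seasonal period of 6.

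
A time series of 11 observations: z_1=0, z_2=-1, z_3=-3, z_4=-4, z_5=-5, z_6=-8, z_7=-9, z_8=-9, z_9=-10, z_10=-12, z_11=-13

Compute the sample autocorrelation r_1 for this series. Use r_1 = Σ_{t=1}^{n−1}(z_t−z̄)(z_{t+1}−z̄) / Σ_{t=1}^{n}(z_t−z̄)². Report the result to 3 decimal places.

0.720

Mean z̄ = (0 − 1 − 3 − 4 − 5 − 8 − 9 − 9 − 10 − 12 − 13)/11 = -6.7273
Numerator Σ_{t=1}^{10}(z_t−z̄)(z_{t+1}−z̄) = 138.3802
Denominator Σ(z_t−z̄)² = 192.1818
r_1 = 138.3802 / 192.1818 = 0.720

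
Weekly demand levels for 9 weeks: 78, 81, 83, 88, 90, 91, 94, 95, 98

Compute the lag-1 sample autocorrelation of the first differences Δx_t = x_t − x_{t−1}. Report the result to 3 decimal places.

First differences Δx: 3, 2, 5, 2, 1, 3, 1, 3
Mean of differences = 2.5000
Numerator Σ(Δx_t−Δx̄)(Δx_{t+1}−Δx̄) = -4.2500
Denominator Σ(Δx_t−Δx̄)² = 12.0000
r_1(Δx) = -4.2500 / 12.0000 = -0.354

-0.354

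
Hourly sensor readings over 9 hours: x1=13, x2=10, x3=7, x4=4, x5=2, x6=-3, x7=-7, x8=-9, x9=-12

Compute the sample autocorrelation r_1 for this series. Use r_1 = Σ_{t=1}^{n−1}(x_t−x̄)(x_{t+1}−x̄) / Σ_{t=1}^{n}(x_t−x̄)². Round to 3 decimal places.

0.679

Mean x̄ = (13 + 10 + 7 + 4 + 2 − 3 − 7 − 9 − 12)/9 = 0.5556
Numerator Σ_{t=1}^{8}(x_t−x̄)(x_{t+1}−x̄) = 419.4691
Denominator Σ(x_t−x̄)² = 618.2222
r_1 = 419.4691 / 618.2222 = 0.679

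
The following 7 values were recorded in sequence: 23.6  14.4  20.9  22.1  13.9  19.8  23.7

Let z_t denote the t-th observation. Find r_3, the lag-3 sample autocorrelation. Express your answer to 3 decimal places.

Mean z̄ = (23.6 + 14.4 + 20.9 + 22.1 + 13.9 + 19.8 + 23.7)/7 = 19.7714
Numerator Σ_{t=1}^{4}(z_t−z̄)(z_{t+3}−z̄) = 49.6333
Denominator Σ(z_t−z̄)² = 100.1143
r_3 = 49.6333 / 100.1143 = 0.496

0.496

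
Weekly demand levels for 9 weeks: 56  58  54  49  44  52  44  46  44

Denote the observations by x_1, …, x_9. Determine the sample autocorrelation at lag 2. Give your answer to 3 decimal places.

Mean x̄ = (56 + 58 + 54 + 49 + 44 + 52 + 44 + 46 + 44)/9 = 49.6667
Σ(x_t−x̄)(x_{t+2}−x̄) = (27.4444) + (-5.5556) + (-24.5556) + (-1.5556) + (32.1111) + (-8.5556) + (32.1111) = 51.4444
Denominator Σ(x_t−x̄)² = 244.0000
r_2 = 51.4444 / 244.0000 = 0.211

0.211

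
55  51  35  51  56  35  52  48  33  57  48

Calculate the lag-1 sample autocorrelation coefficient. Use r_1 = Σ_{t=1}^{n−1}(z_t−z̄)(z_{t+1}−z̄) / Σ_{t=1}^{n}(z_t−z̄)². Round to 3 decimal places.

-0.424

Mean z̄ = (55 + 51 + 35 + 51 + 56 + 35 + 52 + 48 + 33 + 57 + 48)/11 = 47.3636
Numerator Σ_{t=1}^{10}(z_t−z̄)(z_{t+1}−z̄) = -333.3140
Denominator Σ(z_t−z̄)² = 786.5455
r_1 = -333.3140 / 786.5455 = -0.424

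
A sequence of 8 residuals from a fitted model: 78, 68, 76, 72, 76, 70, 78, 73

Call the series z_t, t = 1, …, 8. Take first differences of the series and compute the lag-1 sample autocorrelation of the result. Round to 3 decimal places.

First differences Δz: -10, 8, -4, 4, -6, 8, -5
Mean of differences = -0.7143
Numerator Σ(Δz_t−Δz̄)(Δz_{t+1}−Δz̄) = -233.3673
Denominator Σ(Δz_t−Δz̄)² = 317.4286
r_1(Δz) = -233.3673 / 317.4286 = -0.735

-0.735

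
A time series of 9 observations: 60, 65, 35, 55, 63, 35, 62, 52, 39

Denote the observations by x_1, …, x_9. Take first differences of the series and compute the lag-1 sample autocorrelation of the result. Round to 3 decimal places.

First differences Δx: 5, -30, 20, 8, -28, 27, -10, -13
Mean of differences = -2.6250
Numerator Σ(Δx_t−Δx̄)(Δx_{t+1}−Δx̄) = -1751.0156
Denominator Σ(Δx_t−Δx̄)² = 3115.8750
r_1(Δx) = -1751.0156 / 3115.8750 = -0.562

-0.562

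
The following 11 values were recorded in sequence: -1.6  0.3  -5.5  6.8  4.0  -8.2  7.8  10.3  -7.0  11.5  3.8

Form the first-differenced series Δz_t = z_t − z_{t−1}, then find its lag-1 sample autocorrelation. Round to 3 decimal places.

-0.574

First differences Δz: 1.9, -5.8, 12.3, -2.8, -12.2, 16.0, 2.5, -17.3, 18.5, -7.7
Mean of differences = 0.5400
Numerator Σ(Δz_t−Δz̄)(Δz_{t+1}−Δz̄) = -749.9296
Denominator Σ(Δz_t−Δz̄)² = 1305.3840
r_1(Δz) = -749.9296 / 1305.3840 = -0.574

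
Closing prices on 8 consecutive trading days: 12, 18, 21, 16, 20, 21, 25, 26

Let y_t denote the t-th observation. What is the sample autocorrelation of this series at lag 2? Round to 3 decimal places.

0.012

Mean ȳ = (12 + 18 + 21 + 16 + 20 + 21 + 25 + 26)/8 = 19.8750
Deviations from mean: -7.8750, -1.8750, 1.1250, -3.8750, 0.1250, 1.1250, 5.1250, 6.1250
Numerator Σ_{t=1}^{6}(y_t−ȳ)(y_{t+2}−ȳ) = 1.7188
Denominator Σ(y_t−ȳ)² = 146.8750
r_2 = 1.7188 / 146.8750 = 0.012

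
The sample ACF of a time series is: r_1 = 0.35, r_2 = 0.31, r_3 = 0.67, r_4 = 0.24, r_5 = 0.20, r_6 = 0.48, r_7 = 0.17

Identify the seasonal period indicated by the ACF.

3

The largest autocorrelation is r_3 = 0.67, with a weaker echo at lag 6 (0.48); the remaining lags stay at or below 0.35. The elevated value at lag 1 (0.35), dropping to 0.31 at lag 2, reflects decaying short-term dependence rather than seasonality.
The dominant spike at lag 3 indicates a seasonal period of 3.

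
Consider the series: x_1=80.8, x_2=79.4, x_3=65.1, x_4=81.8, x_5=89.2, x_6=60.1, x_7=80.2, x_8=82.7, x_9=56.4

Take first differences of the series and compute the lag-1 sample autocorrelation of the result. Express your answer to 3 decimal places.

First differences Δx: -1.4, -14.3, 16.7, 7.4, -29.1, 20.1, 2.5, -26.3
Mean of differences = -3.0500
Numerator Σ(Δx_t−Δx̄)(Δx_{t+1}−Δx̄) = -910.1975
Denominator Σ(Δx_t−Δx̄)² = 2414.4400
r_1(Δx) = -910.1975 / 2414.4400 = -0.377

-0.377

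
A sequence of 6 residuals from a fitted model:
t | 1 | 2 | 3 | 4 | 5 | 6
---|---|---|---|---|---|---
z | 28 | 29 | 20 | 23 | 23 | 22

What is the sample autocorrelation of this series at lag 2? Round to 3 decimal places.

Mean z̄ = (28 + 29 + 20 + 23 + 23 + 22)/6 = 24.1667
Deviations from mean: 3.8333, 4.8333, -4.1667, -1.1667, -1.1667, -2.1667
Numerator Σ_{t=1}^{4}(z_t−z̄)(z_{t+2}−z̄) = -14.2222
Denominator Σ(z_t−z̄)² = 62.8333
r_2 = -14.2222 / 62.8333 = -0.226

-0.226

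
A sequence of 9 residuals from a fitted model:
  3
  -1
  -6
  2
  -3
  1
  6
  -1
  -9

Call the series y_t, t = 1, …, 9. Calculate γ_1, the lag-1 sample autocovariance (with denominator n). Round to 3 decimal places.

Mean ȳ = (3 − 1 − 6 + 2 − 3 + 1 + 6 − 1 − 9)/9 = -0.8889
Σ_{t=1}^{8}(y_t−ȳ)(y_{t+1}−ȳ) = -11.5679
γ_1 = -11.5679 / 9 = -1.285

-1.285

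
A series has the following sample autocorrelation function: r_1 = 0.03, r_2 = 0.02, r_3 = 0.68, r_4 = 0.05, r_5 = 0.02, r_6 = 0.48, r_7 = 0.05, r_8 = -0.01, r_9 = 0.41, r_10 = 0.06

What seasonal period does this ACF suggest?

The largest autocorrelation is r_3 = 0.68, with weaker echoes at lags 6 (0.48) and 9 (0.41); the remaining lags stay at or below 0.06.
The dominant spike at lag 3 indicates a seasonal period of 3.

3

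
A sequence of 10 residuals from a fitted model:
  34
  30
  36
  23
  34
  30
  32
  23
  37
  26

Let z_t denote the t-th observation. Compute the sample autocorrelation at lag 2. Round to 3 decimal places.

Mean z̄ = (34 + 30 + 36 + 23 + 34 + 30 + 32 + 23 + 37 + 26)/10 = 30.5000
Numerator Σ_{t=1}^{8}(z_t−z̄)(z_{t+2}−z̄) = 98.5000
Denominator Σ(z_t−z̄)² = 232.5000
r_2 = 98.5000 / 232.5000 = 0.424

0.424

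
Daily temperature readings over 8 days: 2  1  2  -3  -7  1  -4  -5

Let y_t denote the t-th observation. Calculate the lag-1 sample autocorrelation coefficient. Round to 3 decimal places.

Mean ȳ = (2 + 1 + 2 − 3 − 7 + 1 − 4 − 5)/8 = -1.6250
Deviations from mean: 3.6250, 2.6250, 3.6250, -1.3750, -5.3750, 2.6250, -2.3750, -3.3750
Numerator Σ_{t=1}^{7}(y_t−ȳ)(y_{t+1}−ȳ) = 9.1094
Denominator Σ(y_t−ȳ)² = 87.8750
r_1 = 9.1094 / 87.8750 = 0.104

0.104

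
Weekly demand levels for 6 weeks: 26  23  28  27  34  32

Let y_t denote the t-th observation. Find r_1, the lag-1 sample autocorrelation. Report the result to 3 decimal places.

0.343

Mean ȳ = (26 + 23 + 28 + 27 + 34 + 32)/6 = 28.3333
Σ(y_t−ȳ)(y_{t+1}−ȳ) = (12.4444) + (1.7778) + (0.4444) + (-7.5556) + (20.7778) = 27.8889
Denominator Σ(y_t−ȳ)² = 81.3333
r_1 = 27.8889 / 81.3333 = 0.343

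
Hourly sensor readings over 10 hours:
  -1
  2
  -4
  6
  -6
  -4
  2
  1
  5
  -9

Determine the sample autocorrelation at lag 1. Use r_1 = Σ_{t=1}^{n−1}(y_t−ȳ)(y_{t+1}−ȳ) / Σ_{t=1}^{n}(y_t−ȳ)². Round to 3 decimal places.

-0.426

Mean ȳ = (-1 + 2 − 4 + 6 − 6 − 4 + 2 + 1 + 5 − 9)/10 = -0.8000
Numerator Σ_{t=1}^{9}(y_t−ȳ)(y_{t+1}−ȳ) = -91.0400
Denominator Σ(y_t−ȳ)² = 213.6000
r_1 = -91.0400 / 213.6000 = -0.426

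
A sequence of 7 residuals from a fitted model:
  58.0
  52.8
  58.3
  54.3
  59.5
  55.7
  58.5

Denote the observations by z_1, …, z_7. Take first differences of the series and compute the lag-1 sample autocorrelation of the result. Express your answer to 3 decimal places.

-0.833

First differences Δz: -5.2, 5.5, -4.0, 5.2, -3.8, 2.8
Mean of differences = 0.0833
Numerator Σ(Δz_t−Δz̄)(Δz_{t+1}−Δz̄) = -102.0486
Denominator Σ(Δz_t−Δz̄)² = 122.5683
r_1(Δz) = -102.0486 / 122.5683 = -0.833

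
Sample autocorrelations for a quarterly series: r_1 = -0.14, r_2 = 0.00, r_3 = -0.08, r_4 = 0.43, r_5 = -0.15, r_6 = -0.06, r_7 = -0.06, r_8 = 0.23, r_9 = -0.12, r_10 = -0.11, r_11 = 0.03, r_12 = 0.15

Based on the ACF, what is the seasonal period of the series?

The largest autocorrelation is r_4 = 0.43, with weaker echoes at lags 8 (0.23) and 12 (0.15); the remaining lags stay at or below 0.03.
The dominant spike at lag 4 indicates a seasonal period of 4.

4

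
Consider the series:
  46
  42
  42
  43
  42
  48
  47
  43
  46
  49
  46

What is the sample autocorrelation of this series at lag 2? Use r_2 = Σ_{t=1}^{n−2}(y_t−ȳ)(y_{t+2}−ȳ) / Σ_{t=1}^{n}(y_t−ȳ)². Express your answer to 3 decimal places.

Mean ȳ = (46 + 42 + 42 + 43 + 42 + 48 + 47 + 43 + 46 + 49 + 46)/11 = 44.9091
Numerator Σ_{t=1}^{9}(y_t−ȳ)(y_{t+2}−ȳ) = -11.3802
Denominator Σ(y_t−ȳ)² = 66.9091
r_2 = -11.3802 / 66.9091 = -0.170

-0.170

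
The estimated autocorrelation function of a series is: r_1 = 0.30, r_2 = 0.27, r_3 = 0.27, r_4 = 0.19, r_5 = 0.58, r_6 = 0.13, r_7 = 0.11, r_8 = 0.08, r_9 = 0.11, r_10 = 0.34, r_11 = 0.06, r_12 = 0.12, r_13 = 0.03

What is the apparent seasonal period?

5

The largest autocorrelation is r_5 = 0.58, with a weaker echo at lag 10 (0.34); the remaining lags stay at or below 0.30. The elevated value at lag 1 (0.30), dropping to 0.27 at lag 2, reflects decaying short-term dependence rather than seasonality.
The dominant spike at lag 5 indicates a seasonal period of 5.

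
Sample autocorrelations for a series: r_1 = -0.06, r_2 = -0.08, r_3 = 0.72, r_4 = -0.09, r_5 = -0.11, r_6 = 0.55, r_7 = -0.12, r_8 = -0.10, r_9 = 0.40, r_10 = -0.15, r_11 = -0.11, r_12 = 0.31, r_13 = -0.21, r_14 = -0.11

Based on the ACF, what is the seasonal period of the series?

3

The largest autocorrelation is r_3 = 0.72, with weaker echoes at lags 6 (0.55), 9 (0.40) and 12 (0.31); the remaining lags stay at or below -0.06.
The dominant spike at lag 3 indicates a seasonal period of 3.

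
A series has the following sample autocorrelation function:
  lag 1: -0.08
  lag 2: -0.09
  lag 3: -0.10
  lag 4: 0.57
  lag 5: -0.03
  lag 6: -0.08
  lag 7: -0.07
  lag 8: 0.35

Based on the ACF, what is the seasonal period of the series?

4

The largest autocorrelation is r_4 = 0.57, with a weaker echo at lag 8 (0.35); the remaining lags stay at or below -0.03.
The dominant spike at lag 4 indicates a seasonal period of 4.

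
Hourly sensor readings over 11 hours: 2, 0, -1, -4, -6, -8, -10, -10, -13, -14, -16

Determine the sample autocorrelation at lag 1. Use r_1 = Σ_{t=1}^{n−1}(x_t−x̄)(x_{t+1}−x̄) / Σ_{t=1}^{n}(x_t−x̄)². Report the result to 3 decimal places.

0.719

Mean x̄ = (2 + 0 − 1 − 4 − 6 − 8 − 10 − 10 − 13 − 14 − 16)/11 = -7.2727
Numerator Σ_{t=1}^{10}(x_t−x̄)(x_{t+1}−x̄) = 259.1074
Denominator Σ(x_t−x̄)² = 360.1818
r_1 = 259.1074 / 360.1818 = 0.719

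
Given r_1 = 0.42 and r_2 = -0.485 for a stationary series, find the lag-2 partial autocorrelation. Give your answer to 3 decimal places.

φ_{22} = (r_2 − r_1²) / (1 − r_1²)
r_1² = (0.42)² = 0.1764
Numerator = -0.485 − 0.1764 = -0.6614; denominator = 1 − 0.1764 = 0.8236
φ_{22} = -0.6614 / 0.8236 = -0.803

-0.803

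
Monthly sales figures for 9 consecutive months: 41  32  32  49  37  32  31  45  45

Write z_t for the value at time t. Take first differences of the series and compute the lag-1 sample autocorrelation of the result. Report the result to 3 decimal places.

-0.218

First differences Δz: -9, 0, 17, -12, -5, -1, 14, 0
Mean of differences = 0.5000
Numerator Σ(Δz_t−Δz̄)(Δz_{t+1}−Δz̄) = -159.7500
Denominator Σ(Δz_t−Δz̄)² = 734.0000
r_1(Δz) = -159.7500 / 734.0000 = -0.218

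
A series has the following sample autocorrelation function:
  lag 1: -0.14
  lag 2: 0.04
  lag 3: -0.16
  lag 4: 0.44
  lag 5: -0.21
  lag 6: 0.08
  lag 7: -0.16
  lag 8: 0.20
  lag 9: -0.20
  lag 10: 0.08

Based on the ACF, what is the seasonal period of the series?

The largest autocorrelation is r_4 = 0.44, with a weaker echo at lag 8 (0.20); the remaining lags stay at or below 0.08.
The dominant spike at lag 4 indicates a seasonal period of 4.

4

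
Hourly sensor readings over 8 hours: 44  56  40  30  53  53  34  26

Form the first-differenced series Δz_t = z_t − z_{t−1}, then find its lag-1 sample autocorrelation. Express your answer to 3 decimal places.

First differences Δz: 12, -16, -10, 23, 0, -19, -8
Mean of differences = -2.5714
Numerator Σ(Δz_t−Δz̄)(Δz_{t+1}−Δz̄) = -173.1837
Denominator Σ(Δz_t−Δz̄)² = 1407.7143
r_1(Δz) = -173.1837 / 1407.7143 = -0.123

-0.123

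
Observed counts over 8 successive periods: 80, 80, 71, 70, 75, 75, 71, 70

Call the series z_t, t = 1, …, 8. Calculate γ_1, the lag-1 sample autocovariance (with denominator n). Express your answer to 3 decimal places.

Mean z̄ = (80 + 80 + 71 + 70 + 75 + 75 + 71 + 70)/8 = 74.0000
Deviations: 6.0000, 6.0000, -3.0000, -4.0000, 1.0000, 1.0000, -3.0000, -4.0000
Σ_{t=1}^{7}(z_t−z̄)(z_{t+1}−z̄) = 36.0000
γ_1 = 36.0000 / 8 = 4.500

4.500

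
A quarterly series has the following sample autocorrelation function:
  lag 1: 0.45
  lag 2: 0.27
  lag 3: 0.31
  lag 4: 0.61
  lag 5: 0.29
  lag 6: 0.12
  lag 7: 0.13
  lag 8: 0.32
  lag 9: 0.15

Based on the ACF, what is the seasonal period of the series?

The largest autocorrelation is r_4 = 0.61; the remaining lags stay at or below 0.45. The elevated value at lag 1 (0.45), dropping to 0.27 at lag 2, reflects decaying short-term dependence rather than seasonality.
The dominant spike at lag 4 indicates a seasonal period of 4.

4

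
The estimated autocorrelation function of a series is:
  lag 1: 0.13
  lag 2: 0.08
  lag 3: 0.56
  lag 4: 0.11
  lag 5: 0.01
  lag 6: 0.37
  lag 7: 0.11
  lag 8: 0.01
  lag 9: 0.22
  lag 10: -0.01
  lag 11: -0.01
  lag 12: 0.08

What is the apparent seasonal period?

The largest autocorrelation is r_3 = 0.56, with weaker echoes at lags 6 (0.37) and 9 (0.22); the remaining lags stay at or below 0.13.
The dominant spike at lag 3 indicates a seasonal period of 3.

3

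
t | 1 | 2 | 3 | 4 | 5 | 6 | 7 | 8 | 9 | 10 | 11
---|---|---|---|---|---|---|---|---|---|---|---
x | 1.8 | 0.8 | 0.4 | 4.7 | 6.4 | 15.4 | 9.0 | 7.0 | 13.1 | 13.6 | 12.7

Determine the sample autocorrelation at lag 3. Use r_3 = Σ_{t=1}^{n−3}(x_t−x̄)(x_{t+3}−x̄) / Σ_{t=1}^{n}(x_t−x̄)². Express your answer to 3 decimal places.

Mean x̄ = (1.8 + 0.8 + 0.4 + 4.7 + 6.4 + 15.4 + 9.0 + 7.0 + 13.1 + 13.6 + 12.7)/11 = 7.7182
Numerator Σ_{t=1}^{8}(x_t−x̄)(x_{t+3}−x̄) = 13.1463
Denominator Σ(x_t−x̄)² = 296.8364
r_3 = 13.1463 / 296.8364 = 0.044

0.044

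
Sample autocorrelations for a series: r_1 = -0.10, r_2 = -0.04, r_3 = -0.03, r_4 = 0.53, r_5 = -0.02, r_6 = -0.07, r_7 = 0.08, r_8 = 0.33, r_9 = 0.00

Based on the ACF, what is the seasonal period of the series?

The largest autocorrelation is r_4 = 0.53, with a weaker echo at lag 8 (0.33); the remaining lags stay at or below 0.08.
The dominant spike at lag 4 indicates a seasonal period of 4.

4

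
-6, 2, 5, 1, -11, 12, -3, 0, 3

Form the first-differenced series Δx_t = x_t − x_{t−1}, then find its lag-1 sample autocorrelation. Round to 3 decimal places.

First differences Δx: 8, 3, -4, -12, 23, -15, 3, 3
Mean of differences = 1.1250
Numerator Σ(Δx_t−Δx̄)(Δx_{t+1}−Δx̄) = -596.0156
Denominator Σ(Δx_t−Δx̄)² = 994.8750
r_1(Δx) = -596.0156 / 994.8750 = -0.599

-0.599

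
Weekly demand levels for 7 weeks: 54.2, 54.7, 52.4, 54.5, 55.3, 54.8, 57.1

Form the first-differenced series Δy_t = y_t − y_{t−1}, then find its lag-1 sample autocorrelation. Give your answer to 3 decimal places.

First differences Δy: 0.5, -2.3, 2.1, 0.8, -0.5, 2.3
Mean of differences = 0.4833
Numerator Σ(Δy_t−Δȳ)(Δy_{t+1}−Δȳ) = -6.1319
Denominator Σ(Δy_t−Δȳ)² = 14.7283
r_1(Δy) = -6.1319 / 14.7283 = -0.416

-0.416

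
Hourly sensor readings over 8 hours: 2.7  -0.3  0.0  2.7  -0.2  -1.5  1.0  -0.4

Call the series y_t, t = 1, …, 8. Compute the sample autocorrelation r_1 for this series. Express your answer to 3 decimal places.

Mean ȳ = (2.7 − 0.3 + 0.0 + 2.7 − 0.2 − 1.5 + 1.0 − 0.4)/8 = 0.5000
Deviations from mean: 2.2000, -0.8000, -0.5000, 2.2000, -0.7000, -2.0000, 0.5000, -0.9000
Σ(y_t−ȳ)(y_{t+1}−ȳ) = (-1.7600) + (0.4000) + (-1.1000) + (-1.5400) + (1.4000) + (-1.0000) + (-0.4500) = -4.0500
Denominator Σ(y_t−ȳ)² = 16.1200
r_1 = -4.0500 / 16.1200 = -0.251

-0.251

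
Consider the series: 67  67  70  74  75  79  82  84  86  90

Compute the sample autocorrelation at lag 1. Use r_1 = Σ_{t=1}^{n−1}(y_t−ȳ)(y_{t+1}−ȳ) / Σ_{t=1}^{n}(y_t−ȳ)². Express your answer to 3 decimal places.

Mean ȳ = (67 + 67 + 70 + 74 + 75 + 79 + 82 + 84 + 86 + 90)/10 = 77.4000
Numerator Σ_{t=1}^{9}(y_t−ȳ)(y_{t+1}−ȳ) = 417.4400
Denominator Σ(y_t−ȳ)² = 588.4000
r_1 = 417.4400 / 588.4000 = 0.709

0.709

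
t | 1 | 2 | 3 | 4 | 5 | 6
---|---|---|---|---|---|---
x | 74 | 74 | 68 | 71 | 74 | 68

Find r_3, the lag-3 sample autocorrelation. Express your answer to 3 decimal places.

0.397

Mean x̄ = (74 + 74 + 68 + 71 + 74 + 68)/6 = 71.5000
Σ(x_t−x̄)(x_{t+3}−x̄) = (-1.2500) + (6.2500) + (12.2500) = 17.2500
Denominator Σ(x_t−x̄)² = 43.5000
r_3 = 17.2500 / 43.5000 = 0.397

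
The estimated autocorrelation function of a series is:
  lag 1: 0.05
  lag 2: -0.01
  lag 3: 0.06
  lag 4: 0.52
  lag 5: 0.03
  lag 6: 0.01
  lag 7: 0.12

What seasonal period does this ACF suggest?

The largest autocorrelation is r_4 = 0.52; the remaining lags stay at or below 0.12.
The dominant spike at lag 4 indicates a seasonal period of 4.

4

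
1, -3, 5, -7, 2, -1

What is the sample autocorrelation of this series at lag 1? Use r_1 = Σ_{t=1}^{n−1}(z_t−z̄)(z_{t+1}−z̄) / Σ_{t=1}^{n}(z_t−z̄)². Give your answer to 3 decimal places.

Mean z̄ = (1 − 3 + 5 − 7 + 2 − 1)/6 = -0.5000
Numerator Σ_{t=1}^{5}(z_t−z̄)(z_{t+1}−z̄) = -70.7500
Denominator Σ(z_t−z̄)² = 87.5000
r_1 = -70.7500 / 87.5000 = -0.809

-0.809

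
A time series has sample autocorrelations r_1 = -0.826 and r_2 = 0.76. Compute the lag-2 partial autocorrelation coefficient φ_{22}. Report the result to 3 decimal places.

φ_{22} = (r_2 − r_1²) / (1 − r_1²)
r_1² = (-0.826)² = 0.682276
Numerator = 0.76 − 0.6823 = 0.0777; denominator = 1 − 0.6823 = 0.3177
φ_{22} = 0.0777 / 0.3177 = 0.245

0.245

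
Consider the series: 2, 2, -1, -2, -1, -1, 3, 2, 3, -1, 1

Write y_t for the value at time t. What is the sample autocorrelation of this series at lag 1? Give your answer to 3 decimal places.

0.262

Mean ȳ = (2 + 2 − 1 − 2 − 1 − 1 + 3 + 2 + 3 − 1 + 1)/11 = 0.6364
Numerator Σ_{t=1}^{10}(y_t−ȳ)(y_{t+1}−ȳ) = 9.0496
Denominator Σ(y_t−ȳ)² = 34.5455
r_1 = 9.0496 / 34.5455 = 0.262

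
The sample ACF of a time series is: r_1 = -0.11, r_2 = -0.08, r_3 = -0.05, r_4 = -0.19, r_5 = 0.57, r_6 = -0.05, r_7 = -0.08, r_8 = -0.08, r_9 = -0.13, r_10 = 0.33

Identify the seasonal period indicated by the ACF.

The largest autocorrelation is r_5 = 0.57, with a weaker echo at lag 10 (0.33); the remaining lags stay at or below -0.05.
The dominant spike at lag 5 indicates a seasonal period of 5.

5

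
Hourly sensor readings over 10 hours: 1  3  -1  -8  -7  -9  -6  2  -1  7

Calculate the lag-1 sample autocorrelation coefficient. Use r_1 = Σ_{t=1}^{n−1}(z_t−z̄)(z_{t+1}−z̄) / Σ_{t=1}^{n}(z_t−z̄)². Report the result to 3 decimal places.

0.406

Mean z̄ = (1 + 3 − 1 − 8 − 7 − 9 − 6 + 2 − 1 + 7)/10 = -1.9000
Numerator Σ_{t=1}^{9}(z_t−z̄)(z_{t+1}−z̄) = 105.0900
Denominator Σ(z_t−z̄)² = 258.9000
r_1 = 105.0900 / 258.9000 = 0.406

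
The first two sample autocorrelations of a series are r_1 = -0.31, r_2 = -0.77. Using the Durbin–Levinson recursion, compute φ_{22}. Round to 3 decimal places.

-0.958

φ_{22} = (r_2 − r_1²) / (1 − r_1²)
r_1² = (-0.31)² = 0.0961
Numerator = -0.77 − 0.0961 = -0.8661; denominator = 1 − 0.0961 = 0.9039
φ_{22} = -0.8661 / 0.9039 = -0.958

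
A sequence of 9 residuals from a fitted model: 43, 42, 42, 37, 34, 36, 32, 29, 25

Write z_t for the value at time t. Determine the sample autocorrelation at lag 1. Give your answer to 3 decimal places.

0.602

Mean z̄ = (43 + 42 + 42 + 37 + 34 + 36 + 32 + 29 + 25)/9 = 35.5556
Numerator Σ_{t=1}^{8}(z_t−z̄)(z_{t+1}−z̄) = 186.8025
Denominator Σ(z_t−z̄)² = 310.2222
r_1 = 186.8025 / 310.2222 = 0.602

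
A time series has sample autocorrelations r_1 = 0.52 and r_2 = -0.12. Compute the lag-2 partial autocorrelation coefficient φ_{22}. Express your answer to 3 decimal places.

φ_{22} = (r_2 − r_1²) / (1 − r_1²)
r_1² = (0.52)² = 0.2704
Numerator = -0.12 − 0.2704 = -0.3904; denominator = 1 − 0.2704 = 0.7296
φ_{22} = -0.3904 / 0.7296 = -0.535

-0.535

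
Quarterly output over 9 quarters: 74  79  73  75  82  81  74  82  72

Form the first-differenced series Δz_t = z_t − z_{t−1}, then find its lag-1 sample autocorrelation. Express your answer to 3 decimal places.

-0.499

First differences Δz: 5, -6, 2, 7, -1, -7, 8, -10
Mean of differences = -0.2500
Numerator Σ(Δz_t−Δz̄)(Δz_{t+1}−Δz̄) = -163.3125
Denominator Σ(Δz_t−Δz̄)² = 327.5000
r_1(Δz) = -163.3125 / 327.5000 = -0.499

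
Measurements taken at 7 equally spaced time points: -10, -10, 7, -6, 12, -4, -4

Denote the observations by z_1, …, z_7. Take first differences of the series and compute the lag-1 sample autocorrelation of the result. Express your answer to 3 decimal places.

-0.727

First differences Δz: 0, 17, -13, 18, -16, 0
Mean of differences = 1.0000
Numerator Σ(Δz_t−Δz̄)(Δz_{t+1}−Δz̄) = -750.0000
Denominator Σ(Δz_t−Δz̄)² = 1032.0000
r_1(Δz) = -750.0000 / 1032.0000 = -0.727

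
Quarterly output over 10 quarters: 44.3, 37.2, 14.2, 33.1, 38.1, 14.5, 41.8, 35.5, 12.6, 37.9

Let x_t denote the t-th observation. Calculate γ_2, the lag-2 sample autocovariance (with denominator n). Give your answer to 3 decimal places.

Mean x̄ = (44.3 + 37.2 + 14.2 + 33.1 + 38.1 + 14.5 + 41.8 + 35.5 + 12.6 + 37.9)/10 = 30.9200
Σ_{t=1}^{8}(x_t−x̄)(x_{t+2}−x̄) = -530.3068
γ_2 = -530.3068 / 10 = -53.031

-53.031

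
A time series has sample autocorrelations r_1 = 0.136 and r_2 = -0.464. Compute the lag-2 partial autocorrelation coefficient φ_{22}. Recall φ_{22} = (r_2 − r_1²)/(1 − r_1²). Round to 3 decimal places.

-0.492

φ_{22} = (r_2 − r_1²) / (1 − r_1²)
r_1² = (0.136)² = 0.018496
Numerator = -0.464 − 0.0185 = -0.4825; denominator = 1 − 0.0185 = 0.9815
φ_{22} = -0.4825 / 0.9815 = -0.492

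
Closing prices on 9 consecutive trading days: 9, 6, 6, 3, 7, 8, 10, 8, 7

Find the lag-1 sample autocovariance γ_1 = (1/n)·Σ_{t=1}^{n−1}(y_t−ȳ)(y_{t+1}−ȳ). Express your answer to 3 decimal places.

Mean ȳ = (9 + 6 + 6 + 3 + 7 + 8 + 10 + 8 + 7)/9 = 7.1111
Σ_{t=1}^{8}(y_t−ȳ)(y_{t+1}−ȳ) = 9.0988
γ_1 = 9.0988 / 9 = 1.011

1.011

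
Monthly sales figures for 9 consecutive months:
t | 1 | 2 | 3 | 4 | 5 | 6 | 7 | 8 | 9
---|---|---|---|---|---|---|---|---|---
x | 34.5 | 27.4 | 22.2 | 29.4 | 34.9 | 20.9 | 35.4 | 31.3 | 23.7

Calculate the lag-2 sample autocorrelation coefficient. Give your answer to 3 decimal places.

Mean x̄ = (34.5 + 27.4 + 22.2 + 29.4 + 34.9 + 20.9 + 35.4 + 31.3 + 23.7)/9 = 28.8556
Numerator Σ_{t=1}^{7}(x_t−x̄)(x_{t+2}−x̄) = -96.5495
Denominator Σ(x_t−x̄)² = 253.7822
r_2 = -96.5495 / 253.7822 = -0.380

-0.380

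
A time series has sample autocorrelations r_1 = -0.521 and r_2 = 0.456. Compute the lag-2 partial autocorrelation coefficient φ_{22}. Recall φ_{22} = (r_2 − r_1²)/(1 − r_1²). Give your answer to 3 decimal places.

φ_{22} = (r_2 − r_1²) / (1 − r_1²)
r_1² = (-0.521)² = 0.271441
Numerator = 0.456 − 0.2714 = 0.1846; denominator = 1 − 0.2714 = 0.7286
φ_{22} = 0.1846 / 0.7286 = 0.253

0.253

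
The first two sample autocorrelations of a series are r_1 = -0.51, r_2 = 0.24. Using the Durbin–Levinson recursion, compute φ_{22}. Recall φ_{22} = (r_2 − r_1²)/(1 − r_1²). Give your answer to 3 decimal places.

φ_{22} = (r_2 − r_1²) / (1 − r_1²)
r_1² = (-0.51)² = 0.2601
Numerator = 0.24 − 0.2601 = -0.0201; denominator = 1 − 0.2601 = 0.7399
φ_{22} = -0.0201 / 0.7399 = -0.027

-0.027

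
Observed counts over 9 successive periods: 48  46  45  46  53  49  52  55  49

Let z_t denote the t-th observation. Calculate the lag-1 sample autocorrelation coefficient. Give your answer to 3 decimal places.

0.338

Mean z̄ = (48 + 46 + 45 + 46 + 53 + 49 + 52 + 55 + 49)/9 = 49.2222
Numerator Σ_{t=1}^{8}(z_t−z̄)(z_{t+1}−z̄) = 32.2840
Denominator Σ(z_t−z̄)² = 95.5556
r_1 = 32.2840 / 95.5556 = 0.338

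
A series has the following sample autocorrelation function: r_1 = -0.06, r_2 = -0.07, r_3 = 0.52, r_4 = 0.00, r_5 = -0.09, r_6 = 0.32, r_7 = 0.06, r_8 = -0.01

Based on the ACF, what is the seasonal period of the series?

The largest autocorrelation is r_3 = 0.52, with a weaker echo at lag 6 (0.32); the remaining lags stay at or below 0.06.
The dominant spike at lag 3 indicates a seasonal period of 3.

3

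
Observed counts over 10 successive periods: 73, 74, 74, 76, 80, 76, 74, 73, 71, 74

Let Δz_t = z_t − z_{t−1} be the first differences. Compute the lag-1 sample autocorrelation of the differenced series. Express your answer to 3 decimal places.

First differences Δz: 1, 0, 2, 4, -4, -2, -1, -2, 3
Mean of differences = 0.1111
Numerator Σ(Δz_t−Δz̄)(Δz_{t+1}−Δz̄) = -1.6790
Denominator Σ(Δz_t−Δz̄)² = 54.8889
r_1(Δz) = -1.6790 / 54.8889 = -0.031

-0.031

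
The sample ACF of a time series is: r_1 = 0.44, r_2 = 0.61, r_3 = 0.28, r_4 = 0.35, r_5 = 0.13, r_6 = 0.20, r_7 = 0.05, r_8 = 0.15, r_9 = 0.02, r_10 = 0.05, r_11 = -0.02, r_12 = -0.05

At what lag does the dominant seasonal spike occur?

The largest autocorrelation is r_2 = 0.61; the remaining lags stay at or below 0.44.
The dominant spike at lag 2 indicates a seasonal period of 2.

2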